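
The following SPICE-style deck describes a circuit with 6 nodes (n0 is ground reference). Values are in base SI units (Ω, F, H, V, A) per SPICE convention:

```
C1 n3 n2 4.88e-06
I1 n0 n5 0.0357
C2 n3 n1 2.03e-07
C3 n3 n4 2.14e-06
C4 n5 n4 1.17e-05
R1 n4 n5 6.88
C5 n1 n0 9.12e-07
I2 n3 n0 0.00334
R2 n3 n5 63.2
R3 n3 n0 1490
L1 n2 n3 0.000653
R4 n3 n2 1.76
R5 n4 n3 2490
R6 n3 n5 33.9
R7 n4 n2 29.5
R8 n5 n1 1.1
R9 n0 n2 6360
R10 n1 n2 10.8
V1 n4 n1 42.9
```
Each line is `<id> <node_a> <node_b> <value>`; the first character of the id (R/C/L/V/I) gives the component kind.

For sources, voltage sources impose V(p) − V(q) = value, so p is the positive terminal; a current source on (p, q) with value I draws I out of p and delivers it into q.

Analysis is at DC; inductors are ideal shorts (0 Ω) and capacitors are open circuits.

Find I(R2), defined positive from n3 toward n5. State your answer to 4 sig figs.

0.06066 A

Element admittances at DC:
  Y(C1) = 0.000 S between n3,n2
  I1: injects 0.0357 A into n5 (from n0)
  Y(C2) = 0.000 S between n3,n1
  Y(C3) = 0.000 S between n3,n4
  Y(C4) = 0.000 S between n5,n4
  Y(R1) = 0.1453 S between n4,n5
  Y(C5) = 0.000 S between n1,n0
  I2: injects 0.00334 A into n0 (from n3)
  Y(R2) = 0.01582 S between n3,n5
  Y(R3) = 0.0006711 S between n3,n0
  L1: short n2↔n3 (DC inductor)
  Y(R4) = 0.5682 S between n3,n2
  Y(R5) = 0.0004016 S between n4,n3
  Y(R6) = 0.02950 S between n3,n5
  Y(R7) = 0.03390 S between n4,n2
  Y(R8) = 0.9091 S between n5,n1
  Y(R9) = 0.0001572 S between n0,n2
  Y(R10) = 0.09259 S between n1,n2
  V1: constraint V(n4)−V(n1) = 42.9
Assemble and solve the 7×7 MNA system:
  V(n1)=29.12  V(n2)=39.06  V(n3)=39.06  V(n4)=72.02  V(n5)=35.23
  i(L1)=0.1901  i(V1)=-6.477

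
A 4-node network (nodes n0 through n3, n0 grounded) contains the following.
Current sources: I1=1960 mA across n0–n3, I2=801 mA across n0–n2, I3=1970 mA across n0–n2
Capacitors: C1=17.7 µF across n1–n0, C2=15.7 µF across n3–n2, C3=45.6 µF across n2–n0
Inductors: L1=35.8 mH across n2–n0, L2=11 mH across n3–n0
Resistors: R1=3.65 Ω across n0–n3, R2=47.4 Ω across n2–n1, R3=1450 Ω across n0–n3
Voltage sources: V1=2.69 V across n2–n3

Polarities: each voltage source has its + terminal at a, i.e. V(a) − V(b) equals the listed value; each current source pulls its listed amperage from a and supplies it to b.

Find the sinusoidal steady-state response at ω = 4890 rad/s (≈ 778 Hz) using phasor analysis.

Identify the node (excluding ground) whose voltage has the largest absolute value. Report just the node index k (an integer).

Element admittances at ω=4890 rad/s:
  I1: injects 1.96 A into n3 (from n0)
  I2: injects 0.801 A into n2 (from n0)
  Y(C1) = 0.000+0.08655j S between n1,n0
  Y(L1) = 0.000-0.005712j S between n2,n0
  Y(R1) = 0.2740+0.000j S between n0,n3
  Y(R2) = 0.02110+0.000j S between n2,n1
  I3: injects 1.97 A into n2 (from n0)
  Y(C2) = 0.000+0.07677j S between n3,n2
  Y(L2) = 0.000-0.01859j S between n3,n0
  Y(R3) = 0.0006897+0.000j S between n0,n3
  Y(C3) = 0.000+0.2230j S between n2,n0
  V1: constraint V(n2)−V(n3) = 2.69
Assemble and solve the 4×4 MNA system:
  V(n1)=-1.324-3.367j  V(n2)=12.49-8.799j  V(n3)=9.799-8.799j
  i(V1)=0.5678-2.805j

2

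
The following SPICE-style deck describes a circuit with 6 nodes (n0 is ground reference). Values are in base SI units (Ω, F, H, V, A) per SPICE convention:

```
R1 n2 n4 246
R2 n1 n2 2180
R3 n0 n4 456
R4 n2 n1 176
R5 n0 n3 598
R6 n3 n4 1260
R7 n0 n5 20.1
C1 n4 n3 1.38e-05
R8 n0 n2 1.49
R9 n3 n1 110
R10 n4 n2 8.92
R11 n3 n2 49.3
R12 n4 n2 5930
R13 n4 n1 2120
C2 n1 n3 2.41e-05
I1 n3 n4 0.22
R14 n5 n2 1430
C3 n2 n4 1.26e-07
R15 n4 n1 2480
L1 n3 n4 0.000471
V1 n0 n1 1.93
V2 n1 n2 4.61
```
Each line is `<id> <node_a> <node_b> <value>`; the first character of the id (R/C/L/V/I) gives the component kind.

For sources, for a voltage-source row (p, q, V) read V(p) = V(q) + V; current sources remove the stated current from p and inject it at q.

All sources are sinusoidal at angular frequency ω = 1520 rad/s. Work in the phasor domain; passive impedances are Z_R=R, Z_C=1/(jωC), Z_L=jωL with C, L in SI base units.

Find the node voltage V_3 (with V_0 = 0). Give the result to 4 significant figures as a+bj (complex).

Apply KCL at each of the 5 non-ground nodes and solve the resulting linear system.
Node n1: branches {R2, R4, R9, R13, C2, R15, V1, V2} → V_1 = -1.930+0.000j
Node n2: branches {R1, R2, R4, R8, R10, R11, R12, R14, C3, V2} → V_2 = -6.540+0.000j
Node n3: branches {R5, R6, C1, R9, R11, C2, I1, L1} → V_3 = -5.919+0.8815j
Node n4: branches {R1, R3, R6, C1, R10, R12, R13, I1, C3, R15, L1} → V_4 = -5.833+0.9935j
Node n5: branches {R7, R14} → V_5 = -0.09065+0.000j
Source currents: i(V1)=-4.416+0.003653j, i(V2)=-4.517-0.1336j

-5.919+0.8815j V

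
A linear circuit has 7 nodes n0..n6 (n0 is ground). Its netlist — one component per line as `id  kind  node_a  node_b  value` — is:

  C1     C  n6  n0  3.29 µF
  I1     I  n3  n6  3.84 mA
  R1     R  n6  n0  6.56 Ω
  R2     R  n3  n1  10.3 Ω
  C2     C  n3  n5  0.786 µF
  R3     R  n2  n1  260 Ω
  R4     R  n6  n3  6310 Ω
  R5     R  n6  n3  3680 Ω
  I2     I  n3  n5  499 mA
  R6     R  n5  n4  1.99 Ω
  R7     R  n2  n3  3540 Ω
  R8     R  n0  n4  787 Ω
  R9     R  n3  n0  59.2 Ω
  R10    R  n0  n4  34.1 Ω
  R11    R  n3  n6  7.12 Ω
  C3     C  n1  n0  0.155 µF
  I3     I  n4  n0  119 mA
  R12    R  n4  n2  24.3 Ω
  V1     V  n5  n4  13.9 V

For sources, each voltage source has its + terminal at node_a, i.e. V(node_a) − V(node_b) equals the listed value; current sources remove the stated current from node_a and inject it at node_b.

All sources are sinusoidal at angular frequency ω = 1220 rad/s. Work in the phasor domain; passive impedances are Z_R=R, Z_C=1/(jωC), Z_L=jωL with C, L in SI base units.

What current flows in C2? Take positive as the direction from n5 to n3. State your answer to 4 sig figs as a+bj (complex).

0.001068+0.02816j A

MNA unknowns: 6 node voltages V₁..V_6 plus 1 source current (V1)
C1: Y=0.000+0.004014j on G[6,0]
I1: z[3]−=0.00384, z[6]+=0.00384
R1: Y=0.1524+0.000j on G[6,0]
R2: Y=0.09709+0.000j on G[3,1]
C2: Y=0.000+0.0009589j on G[3,5]
R3: Y=0.003846+0.000j on G[2,1]
R4: Y=0.0001585+0.000j on G[6,3]
R5: Y=0.0002717+0.000j on G[6,3]
I2: z[3]−=0.499, z[5]+=0.499
R6: Y=0.5025+0.000j on G[5,4]
R7: Y=0.0002825+0.000j on G[2,3]
R8: Y=0.001271+0.000j on G[0,4]
R9: Y=0.01689+0.000j on G[3,0]
R10: Y=0.02933+0.000j on G[0,4]
R11: Y=0.1404+0.000j on G[3,6]
C3: Y=0.000+0.0001891j on G[1,0]
I3: z[4]−=0.119, z[0]+=0.119
R12: Y=0.04115+0.000j on G[4,2]
V1: row V5−V4=13.9, i_V1 at 5,4
solve → V1=-4.382+0.2963j, V2=9.185-0.6883j, V3=-4.920+0.3268j, V4=10.55-0.7873j, V5=24.45-0.7873j, V6=-2.347+0.1891j
aux → i_V1=-6.487-0.02816j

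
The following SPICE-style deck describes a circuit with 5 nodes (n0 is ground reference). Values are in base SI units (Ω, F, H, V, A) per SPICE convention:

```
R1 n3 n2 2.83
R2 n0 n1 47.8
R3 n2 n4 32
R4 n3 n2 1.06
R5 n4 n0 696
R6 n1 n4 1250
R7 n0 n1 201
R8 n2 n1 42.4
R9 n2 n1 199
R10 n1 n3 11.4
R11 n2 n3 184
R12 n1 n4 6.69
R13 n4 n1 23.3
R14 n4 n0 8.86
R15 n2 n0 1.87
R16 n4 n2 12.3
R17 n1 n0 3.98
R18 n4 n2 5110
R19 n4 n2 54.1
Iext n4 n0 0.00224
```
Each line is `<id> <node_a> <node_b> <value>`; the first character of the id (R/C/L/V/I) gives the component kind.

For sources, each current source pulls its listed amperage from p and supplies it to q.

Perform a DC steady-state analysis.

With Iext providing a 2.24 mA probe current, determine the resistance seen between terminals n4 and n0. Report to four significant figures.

MNA unknowns: 4 node voltages V₁..V_4
R1: Y=0.3534 on G[3,2]
R2: Y=0.02092 on G[0,1]
R3: Y=0.03125 on G[2,4]
R4: Y=0.9434 on G[3,2]
R5: Y=0.001437 on G[4,0]
R6: Y=0.0008000 on G[1,4]
R7: Y=0.004975 on G[0,1]
R8: Y=0.02358 on G[2,1]
R9: Y=0.005025 on G[2,1]
R10: Y=0.08772 on G[1,3]
R11: Y=0.005435 on G[2,3]
R12: Y=0.1495 on G[1,4]
R13: Y=0.04292 on G[4,1]
R14: Y=0.1129 on G[4,0]
R15: Y=0.5348 on G[2,0]
R16: Y=0.08130 on G[4,2]
R17: Y=0.2513 on G[1,0]
R18: Y=0.0001957 on G[4,2]
R19: Y=0.01848 on G[4,2]
Iext: z[4]−=0.00224, z[0]+=0.00224
solve → V1=-0.002491, V2=-0.001478, V3=-0.001542, V4=-0.006644

R_eq = 2.966 Ω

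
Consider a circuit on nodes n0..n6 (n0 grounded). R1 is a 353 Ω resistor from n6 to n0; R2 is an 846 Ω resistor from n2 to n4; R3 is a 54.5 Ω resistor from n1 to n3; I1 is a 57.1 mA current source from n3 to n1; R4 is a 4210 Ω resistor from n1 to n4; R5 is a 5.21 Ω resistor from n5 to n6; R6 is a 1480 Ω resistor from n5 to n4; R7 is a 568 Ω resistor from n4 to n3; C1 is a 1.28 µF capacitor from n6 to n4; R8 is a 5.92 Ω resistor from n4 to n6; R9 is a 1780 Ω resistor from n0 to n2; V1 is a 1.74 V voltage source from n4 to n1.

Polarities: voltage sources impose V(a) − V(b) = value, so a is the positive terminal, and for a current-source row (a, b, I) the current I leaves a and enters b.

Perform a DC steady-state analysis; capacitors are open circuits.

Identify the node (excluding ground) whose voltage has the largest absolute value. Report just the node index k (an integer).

MNA unknowns: 6 node voltages V₁..V_6 plus 1 source current (V1)
R1: Y=0.002833 on G[6,0]
R2: Y=0.001182 on G[2,4]
R3: Y=0.01835 on G[1,3]
I1: z[3]−=0.0571, z[1]+=0.0571
R4: Y=0.0002375 on G[1,4]
R5: Y=0.1919 on G[5,6]
R6: Y=0.0006757 on G[5,4]
R7: Y=0.001761 on G[4,3]
C1: Y=0.000 on G[6,4]
R8: Y=0.1689 on G[4,6]
R9: Y=0.0005618 on G[0,2]
V1: row V4−V1=1.74, i_V1 at 4,1
solve → V1=-1.740, V2=0.000, V3=-4.427, V4=0.000, V5=0.000, V6=0.000
aux → i_V1=-0.008208

3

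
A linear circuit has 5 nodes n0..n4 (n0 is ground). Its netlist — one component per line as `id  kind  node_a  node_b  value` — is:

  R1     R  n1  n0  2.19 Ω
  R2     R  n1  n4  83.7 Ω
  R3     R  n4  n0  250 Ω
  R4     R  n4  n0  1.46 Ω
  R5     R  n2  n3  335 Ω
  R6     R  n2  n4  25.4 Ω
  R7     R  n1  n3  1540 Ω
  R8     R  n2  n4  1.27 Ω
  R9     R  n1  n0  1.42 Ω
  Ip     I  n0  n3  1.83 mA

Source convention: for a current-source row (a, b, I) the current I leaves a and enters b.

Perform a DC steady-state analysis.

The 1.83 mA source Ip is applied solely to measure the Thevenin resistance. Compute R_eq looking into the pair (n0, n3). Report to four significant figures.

R_eq = 277.0 Ω

MNA unknowns: 4 node voltages V₁..V_4
R1: Y=0.4566 on G[1,0]
R2: Y=0.01195 on G[1,4]
R3: Y=0.004000 on G[4,0]
R4: Y=0.6849 on G[4,0]
R5: Y=0.002985 on G[2,3]
R6: Y=0.03937 on G[2,4]
R7: Y=0.0006494 on G[1,3]
R8: Y=0.7874 on G[2,4]
R9: Y=0.7042 on G[1,0]
Ip: z[0]−=0.00183, z[3]+=0.00183
solve → V1=0.0003023, V2=0.003962, V3=0.5068, V4=0.002147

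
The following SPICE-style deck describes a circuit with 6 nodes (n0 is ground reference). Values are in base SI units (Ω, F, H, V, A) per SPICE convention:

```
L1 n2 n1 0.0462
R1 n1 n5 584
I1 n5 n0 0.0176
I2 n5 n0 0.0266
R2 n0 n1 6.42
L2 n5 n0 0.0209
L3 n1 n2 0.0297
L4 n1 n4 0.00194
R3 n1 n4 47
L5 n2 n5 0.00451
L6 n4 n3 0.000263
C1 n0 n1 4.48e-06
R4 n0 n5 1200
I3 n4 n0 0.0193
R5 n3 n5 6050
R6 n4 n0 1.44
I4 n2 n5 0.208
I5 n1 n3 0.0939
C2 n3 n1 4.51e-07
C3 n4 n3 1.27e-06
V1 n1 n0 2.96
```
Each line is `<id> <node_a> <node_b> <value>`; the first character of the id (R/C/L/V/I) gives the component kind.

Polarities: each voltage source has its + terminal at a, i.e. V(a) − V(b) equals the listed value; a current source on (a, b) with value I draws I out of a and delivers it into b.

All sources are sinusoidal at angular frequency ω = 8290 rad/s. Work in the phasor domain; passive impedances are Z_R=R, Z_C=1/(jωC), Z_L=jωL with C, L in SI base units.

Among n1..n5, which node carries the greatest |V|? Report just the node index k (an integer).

Apply KCL at each of the 5 non-ground nodes and solve the resulting linear system.
Node n1: branches {L1, R1, R2, L3, L4, R3, C1, I5, C2, V1} → V_1 = 2.960+0.000j
Node n2: branches {L1, L3, L5, I4} → V_2 = 1.706-6.321j
Node n3: branches {L6, R5, I5, C2, C3} → V_3 = 0.1888-0.01443j
Node n4: branches {L4, R3, L6, I3, R6, C3} → V_4 = 0.2119-0.2243j
Node n5: branches {R1, I1, I2, L2, L5, R4, R5, I4} → V_5 = 1.393-0.1213j
Source currents: i(V1)=-0.6722+0.05397j

2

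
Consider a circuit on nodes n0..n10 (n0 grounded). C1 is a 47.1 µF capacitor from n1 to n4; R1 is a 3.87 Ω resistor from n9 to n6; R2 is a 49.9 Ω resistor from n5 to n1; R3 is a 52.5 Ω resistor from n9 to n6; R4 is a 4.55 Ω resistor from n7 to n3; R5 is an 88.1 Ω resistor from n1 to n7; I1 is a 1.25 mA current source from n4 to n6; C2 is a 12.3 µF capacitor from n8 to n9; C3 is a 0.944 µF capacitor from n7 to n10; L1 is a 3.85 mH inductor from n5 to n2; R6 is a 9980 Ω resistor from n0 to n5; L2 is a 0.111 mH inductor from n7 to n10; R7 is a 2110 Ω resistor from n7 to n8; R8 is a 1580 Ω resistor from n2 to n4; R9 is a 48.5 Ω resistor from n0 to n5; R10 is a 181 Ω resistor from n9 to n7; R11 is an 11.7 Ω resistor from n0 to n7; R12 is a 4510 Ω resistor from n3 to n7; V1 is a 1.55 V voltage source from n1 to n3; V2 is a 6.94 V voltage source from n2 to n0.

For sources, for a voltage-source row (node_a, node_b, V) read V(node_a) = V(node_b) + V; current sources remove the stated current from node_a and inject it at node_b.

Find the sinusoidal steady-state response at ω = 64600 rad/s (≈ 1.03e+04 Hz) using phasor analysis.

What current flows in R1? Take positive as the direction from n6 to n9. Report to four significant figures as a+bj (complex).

0.001164+0.000j A

Apply KCL at each of the 10 non-ground nodes and solve the resulting linear system.
Node n1: branches {C1, R2, R5, V1} → V_1 = 1.330-0.1678j
Node n2: branches {L1, R8, V2} → V_2 = 6.940+0.000j
Node n3: branches {R4, R12, V1} → V_3 = -0.2197-0.1678j
Node n4: branches {C1, I1, R8} → V_4 = 1.330-0.1686j
Node n5: branches {R2, L1, R6, R9} → V_5 = 0.7227-0.6958j
Node n6: branches {R1, R3, I1} → V_6 = 0.1120-0.1226j
Node n7: branches {R4, R5, C3, L2, R7, R10, R11, R12} → V_7 = -0.1009-0.1226j
Node n8: branches {C2, R7} → V_8 = 0.1075-0.1224j
Node n9: branches {R1, R3, C2, R10} → V_9 = 0.1075-0.1226j
Node n10: branches {C3, L2} → V_10 = -0.1009-0.1226j
Source currents: i(V1)=-0.02612-0.009961j, i(V2)=-0.006348+0.02489j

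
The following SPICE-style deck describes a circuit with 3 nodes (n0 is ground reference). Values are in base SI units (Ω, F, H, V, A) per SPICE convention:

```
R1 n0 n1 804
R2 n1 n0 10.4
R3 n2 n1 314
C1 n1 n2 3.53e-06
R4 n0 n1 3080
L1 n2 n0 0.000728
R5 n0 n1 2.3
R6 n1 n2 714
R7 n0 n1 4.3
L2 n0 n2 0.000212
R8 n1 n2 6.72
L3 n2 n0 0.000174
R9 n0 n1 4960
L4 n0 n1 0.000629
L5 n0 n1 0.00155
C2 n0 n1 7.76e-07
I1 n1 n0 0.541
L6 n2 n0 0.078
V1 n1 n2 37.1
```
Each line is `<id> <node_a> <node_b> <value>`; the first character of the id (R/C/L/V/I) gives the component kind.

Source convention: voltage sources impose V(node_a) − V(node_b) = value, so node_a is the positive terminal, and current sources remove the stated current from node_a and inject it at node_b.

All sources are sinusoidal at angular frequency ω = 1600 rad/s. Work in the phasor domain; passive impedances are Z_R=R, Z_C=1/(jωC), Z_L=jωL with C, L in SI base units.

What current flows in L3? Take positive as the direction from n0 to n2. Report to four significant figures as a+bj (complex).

9.895-21.99j A

MNA unknowns: 2 node voltages V₁..V_2 plus 1 source current (V1)
R1: Y=0.001244+0.000j on G[0,1]
R2: Y=0.09615+0.000j on G[1,0]
R3: Y=0.003185+0.000j on G[2,1]
C1: Y=0.000+0.005648j on G[1,2]
R4: Y=0.0003247+0.000j on G[0,1]
L1: Y=0.000-0.8585j on G[2,0]
R5: Y=0.4348+0.000j on G[0,1]
R6: Y=0.001401+0.000j on G[1,2]
R7: Y=0.2326+0.000j on G[0,1]
L2: Y=0.000-2.948j on G[0,2]
R8: Y=0.1488+0.000j on G[1,2]
L3: Y=0.000-3.592j on G[2,0]
R9: Y=0.0002016+0.000j on G[0,1]
L4: Y=0.000-0.9936j on G[0,1]
L5: Y=0.000-0.4032j on G[0,1]
C2: Y=0.000+0.001242j on G[0,1]
I1: z[1]−=0.541, z[0]+=0.541
L6: Y=0.000-0.008013j on G[2,0]
V1: row V1−V2=37.1, i_V1 at 1,2
solve → V1=30.98-2.755j, V2=-6.122-2.755j
aux → i_V1=-26.09+45.13j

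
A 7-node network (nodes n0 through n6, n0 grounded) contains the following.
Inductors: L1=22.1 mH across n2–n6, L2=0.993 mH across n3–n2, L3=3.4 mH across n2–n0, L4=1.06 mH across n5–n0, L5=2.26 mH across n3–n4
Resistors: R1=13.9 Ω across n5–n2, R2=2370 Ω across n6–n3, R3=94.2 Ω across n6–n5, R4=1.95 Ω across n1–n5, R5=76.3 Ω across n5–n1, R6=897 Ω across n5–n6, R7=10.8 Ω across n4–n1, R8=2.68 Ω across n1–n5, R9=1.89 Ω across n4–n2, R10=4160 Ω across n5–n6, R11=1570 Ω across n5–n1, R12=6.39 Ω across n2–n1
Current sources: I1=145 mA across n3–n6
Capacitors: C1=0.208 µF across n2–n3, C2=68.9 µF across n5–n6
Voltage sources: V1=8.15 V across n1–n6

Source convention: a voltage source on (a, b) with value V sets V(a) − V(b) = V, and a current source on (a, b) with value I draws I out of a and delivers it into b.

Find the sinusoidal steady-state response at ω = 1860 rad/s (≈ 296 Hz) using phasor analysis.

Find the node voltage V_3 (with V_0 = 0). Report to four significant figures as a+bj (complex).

Apply KCL at each of the 6 non-ground nodes and solve the resulting linear system.
Node n1: branches {R4, R5, R7, R8, R11, R12, V1} → V_1 = 0.3390+0.7069j
Node n2: branches {L1, R1, L2, L3, C1, R9, R12} → V_2 = -0.5588+0.7674j
Node n3: branches {I1, R2, L2, C1, L5} → V_3 = -0.5408+0.5794j
Node n4: branches {L5, R7, R9} → V_4 = -0.4996+0.7741j
Node n5: branches {R1, R3, L4, R4, R5, R6, C2, R8, R10, R11} → V_5 = 0.1742-0.2392j
Node n6: branches {L1, I1, R2, R3, R6, C2, R10, V1} → V_6 = -7.811+0.7069j
Source currents: i(V1)=-0.3664-0.8355j

-0.5408+0.5794j V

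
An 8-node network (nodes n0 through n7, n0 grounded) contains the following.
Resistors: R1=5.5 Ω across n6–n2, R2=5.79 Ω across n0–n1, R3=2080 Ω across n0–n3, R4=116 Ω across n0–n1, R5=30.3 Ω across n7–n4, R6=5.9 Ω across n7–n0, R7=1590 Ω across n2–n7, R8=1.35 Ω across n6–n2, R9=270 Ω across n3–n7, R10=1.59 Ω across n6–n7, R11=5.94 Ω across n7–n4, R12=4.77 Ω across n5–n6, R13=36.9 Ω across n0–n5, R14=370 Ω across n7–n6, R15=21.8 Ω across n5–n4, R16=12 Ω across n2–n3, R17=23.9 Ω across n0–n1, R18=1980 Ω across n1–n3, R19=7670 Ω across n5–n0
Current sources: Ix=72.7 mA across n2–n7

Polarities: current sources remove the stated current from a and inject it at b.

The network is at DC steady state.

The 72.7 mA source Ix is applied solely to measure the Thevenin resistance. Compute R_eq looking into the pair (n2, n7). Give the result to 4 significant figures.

R_eq = 2.525 Ω

Apply KCL at each of the 7 non-ground nodes and solve the resulting linear system.
Node n1: branches {R2, R4, R17, R18} → V_1 = -0.0003653
Node n2: branches {R1, R7, R8, R16, Ix} → V_2 = -0.1714
Node n3: branches {R3, R9, R16, R18} → V_3 = -0.1618
Node n4: branches {R5, R11, R15} → V_4 = -0.003058
Node n5: branches {R12, R13, R15, R19} → V_5 = -0.06990
Node n6: branches {R1, R8, R10, R12, R14} → V_6 = -0.09361
Node n7: branches {R5, R6, R7, R9, R10, R11, R14, Ix} → V_7 = 0.01217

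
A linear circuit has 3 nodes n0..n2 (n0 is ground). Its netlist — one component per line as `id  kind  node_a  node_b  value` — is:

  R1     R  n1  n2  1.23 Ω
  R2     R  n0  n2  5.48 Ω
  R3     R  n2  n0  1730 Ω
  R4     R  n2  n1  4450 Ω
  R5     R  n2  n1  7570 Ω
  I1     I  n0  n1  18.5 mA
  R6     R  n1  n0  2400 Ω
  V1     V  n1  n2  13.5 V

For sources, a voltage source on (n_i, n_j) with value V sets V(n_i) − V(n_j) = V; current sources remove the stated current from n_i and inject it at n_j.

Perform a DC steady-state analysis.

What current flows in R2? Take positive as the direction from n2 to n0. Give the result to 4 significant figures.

0.01281 A

Element admittances at DC:
  Y(R1) = 0.8130 S between n1,n2
  Y(R2) = 0.1825 S between n0,n2
  Y(R3) = 0.0005780 S between n2,n0
  Y(R4) = 0.0002247 S between n2,n1
  Y(R5) = 0.0001321 S between n2,n1
  I1: injects 0.0185 A into n1 (from n0)
  Y(R6) = 0.0004167 S between n1,n0
  V1: constraint V(n1)−V(n2) = 13.5
Assemble and solve the 3×3 MNA system:
  V(n1)=13.57  V(n2)=0.07017
  i(V1)=-10.97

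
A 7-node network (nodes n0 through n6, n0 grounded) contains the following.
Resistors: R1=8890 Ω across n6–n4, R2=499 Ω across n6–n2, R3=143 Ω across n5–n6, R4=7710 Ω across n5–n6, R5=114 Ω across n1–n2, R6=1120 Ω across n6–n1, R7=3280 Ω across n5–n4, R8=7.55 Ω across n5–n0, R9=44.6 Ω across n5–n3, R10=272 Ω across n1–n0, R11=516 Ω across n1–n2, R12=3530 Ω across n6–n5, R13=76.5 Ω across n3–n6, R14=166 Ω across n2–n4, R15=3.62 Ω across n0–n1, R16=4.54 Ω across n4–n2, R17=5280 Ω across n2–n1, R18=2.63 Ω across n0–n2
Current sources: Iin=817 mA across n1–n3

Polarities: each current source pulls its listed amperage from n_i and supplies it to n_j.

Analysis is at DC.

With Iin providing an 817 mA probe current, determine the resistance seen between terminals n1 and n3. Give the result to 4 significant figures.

R_eq = 45.25 Ω

MNA unknowns: 6 node voltages V₁..V_6
R1: Y=0.0001125 on G[6,4]
R2: Y=0.002004 on G[6,2]
R3: Y=0.006993 on G[5,6]
R4: Y=0.0001297 on G[5,6]
R5: Y=0.008772 on G[1,2]
R6: Y=0.0008929 on G[6,1]
R7: Y=0.0003049 on G[5,4]
R8: Y=0.1325 on G[5,0]
R9: Y=0.02242 on G[5,3]
R10: Y=0.003676 on G[1,0]
R11: Y=0.001938 on G[1,2]
R12: Y=0.0002833 on G[6,5]
R13: Y=0.01307 on G[3,6]
R14: Y=0.006024 on G[2,4]
R15: Y=0.2762 on G[0,1]
R16: Y=0.2203 on G[4,2]
R17: Y=0.0001894 on G[2,1]
R18: Y=0.3802 on G[0,2]
Iin: z[1]−=0.817, z[3]+=0.817
solve → V1=-2.736, V2=0.04015, V3=34.24, V4=0.05799, V5=5.666, V6=20.74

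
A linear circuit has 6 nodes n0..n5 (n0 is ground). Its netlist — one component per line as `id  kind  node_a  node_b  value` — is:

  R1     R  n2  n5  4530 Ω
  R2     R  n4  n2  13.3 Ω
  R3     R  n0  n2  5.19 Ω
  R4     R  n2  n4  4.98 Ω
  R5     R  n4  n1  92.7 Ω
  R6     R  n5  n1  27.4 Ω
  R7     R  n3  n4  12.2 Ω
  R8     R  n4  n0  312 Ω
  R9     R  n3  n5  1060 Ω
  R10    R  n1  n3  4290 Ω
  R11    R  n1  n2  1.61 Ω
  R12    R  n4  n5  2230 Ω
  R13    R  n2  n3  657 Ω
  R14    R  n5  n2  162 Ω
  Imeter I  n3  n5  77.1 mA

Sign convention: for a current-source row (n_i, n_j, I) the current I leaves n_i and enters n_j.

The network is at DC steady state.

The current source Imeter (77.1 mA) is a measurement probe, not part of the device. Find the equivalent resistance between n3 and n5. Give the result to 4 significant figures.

R_eq = 37.84 Ω

Element admittances at DC:
  Y(R1) = 0.0002208 S between n2,n5
  Y(R2) = 0.07519 S between n4,n2
  Y(R3) = 0.1927 S between n0,n2
  Y(R4) = 0.2008 S between n2,n4
  Y(R5) = 0.01079 S between n4,n1
  Y(R6) = 0.03650 S between n5,n1
  Y(R7) = 0.08197 S between n3,n4
  Y(R8) = 0.003205 S between n4,n0
  Y(R9) = 0.0009434 S between n3,n5
  Y(R10) = 0.0002331 S between n1,n3
  Y(R11) = 0.6211 S between n1,n2
  Y(R12) = 0.0004484 S between n4,n5
  Y(R13) = 0.001522 S between n2,n3
  Y(R14) = 0.006173 S between n5,n2
  Imeter: injects 0.0771 A into n5 (from n3)
Assemble and solve the 5×5 MNA system:
  V(n1)=0.09746  V(n2)=0.003975  V(n3)=-1.122  V(n4)=-0.2389  V(n5)=1.796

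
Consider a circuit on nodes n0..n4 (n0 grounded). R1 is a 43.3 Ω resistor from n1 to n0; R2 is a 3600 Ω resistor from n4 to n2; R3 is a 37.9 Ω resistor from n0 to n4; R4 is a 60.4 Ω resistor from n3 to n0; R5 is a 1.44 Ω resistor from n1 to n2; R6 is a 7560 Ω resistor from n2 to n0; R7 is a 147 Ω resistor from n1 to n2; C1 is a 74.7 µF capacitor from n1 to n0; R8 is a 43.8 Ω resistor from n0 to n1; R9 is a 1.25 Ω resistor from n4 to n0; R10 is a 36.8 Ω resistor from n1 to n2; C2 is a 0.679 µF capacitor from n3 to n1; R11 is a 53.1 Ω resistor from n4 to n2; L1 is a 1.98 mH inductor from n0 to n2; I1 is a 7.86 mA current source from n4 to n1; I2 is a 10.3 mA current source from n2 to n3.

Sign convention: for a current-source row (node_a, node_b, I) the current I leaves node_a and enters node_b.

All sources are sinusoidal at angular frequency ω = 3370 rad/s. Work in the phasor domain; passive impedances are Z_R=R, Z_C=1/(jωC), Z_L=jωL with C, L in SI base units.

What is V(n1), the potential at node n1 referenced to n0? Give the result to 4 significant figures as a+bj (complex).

-0.01035+0.006947j V

MNA unknowns: 4 node voltages V₁..V_4
R1: Y=0.02309+0.000j on G[1,0]
R2: Y=0.0002778+0.000j on G[4,2]
R3: Y=0.02639+0.000j on G[0,4]
R4: Y=0.01656+0.000j on G[3,0]
R5: Y=0.6944+0.000j on G[1,2]
R6: Y=0.0001323+0.000j on G[2,0]
R7: Y=0.006803+0.000j on G[1,2]
C1: Y=0.000+0.2517j on G[1,0]
R8: Y=0.02283+0.000j on G[0,1]
R9: Y=0.8000+0.000j on G[4,0]
R10: Y=0.02717+0.000j on G[1,2]
C2: Y=0.000+0.002288j on G[3,1]
R11: Y=0.01883+0.000j on G[4,2]
L1: Y=0.000-0.1499j on G[0,2]
I1: z[4]−=0.00786, z[1]+=0.00786
I2: z[2]−=0.0103, z[3]+=0.0103
solve → V1=-0.01035+0.006947j, V2=-0.02449+0.001861j, V3=0.6093-0.08564j, V4=-0.009850+4.207e-05j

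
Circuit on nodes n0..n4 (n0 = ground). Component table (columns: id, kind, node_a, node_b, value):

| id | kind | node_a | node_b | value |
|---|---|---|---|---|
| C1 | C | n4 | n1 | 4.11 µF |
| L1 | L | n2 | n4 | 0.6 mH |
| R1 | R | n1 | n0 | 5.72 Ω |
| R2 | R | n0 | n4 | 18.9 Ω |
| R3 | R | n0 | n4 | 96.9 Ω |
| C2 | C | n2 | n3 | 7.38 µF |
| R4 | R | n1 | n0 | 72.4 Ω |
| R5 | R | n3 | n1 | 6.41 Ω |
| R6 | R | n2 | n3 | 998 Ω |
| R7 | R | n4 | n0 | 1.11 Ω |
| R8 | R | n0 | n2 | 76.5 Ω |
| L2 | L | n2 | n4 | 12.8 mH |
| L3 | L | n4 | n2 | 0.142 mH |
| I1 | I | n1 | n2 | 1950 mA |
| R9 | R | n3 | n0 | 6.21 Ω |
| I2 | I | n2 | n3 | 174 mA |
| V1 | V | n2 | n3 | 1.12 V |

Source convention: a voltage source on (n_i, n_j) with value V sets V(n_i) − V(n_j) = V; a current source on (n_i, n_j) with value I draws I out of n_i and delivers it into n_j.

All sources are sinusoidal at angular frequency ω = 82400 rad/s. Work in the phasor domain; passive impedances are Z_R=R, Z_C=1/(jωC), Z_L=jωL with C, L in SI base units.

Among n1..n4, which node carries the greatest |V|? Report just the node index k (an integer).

MNA unknowns: 4 node voltages V₁..V_4 plus 1 source current (V1)
C1: Y=0.000+0.3387j on G[4,1]
L1: Y=0.000-0.02023j on G[2,4]
R1: Y=0.1748+0.000j on G[1,0]
R2: Y=0.05291+0.000j on G[0,4]
R3: Y=0.01032+0.000j on G[0,4]
C2: Y=0.000+0.6081j on G[2,3]
R4: Y=0.01381+0.000j on G[1,0]
R5: Y=0.1560+0.000j on G[3,1]
R6: Y=0.001002+0.000j on G[2,3]
R7: Y=0.9009+0.000j on G[4,0]
R8: Y=0.01307+0.000j on G[0,2]
L2: Y=0.000-0.0009481j on G[2,4]
L3: Y=0.000-0.08546j on G[4,2]
I1: z[1]−=1.95, z[2]+=1.95
R9: Y=0.1610+0.000j on G[3,0]
I2: z[2]−=0.174, z[3]+=0.174
V1: row V2−V3=1.12, i_V1 at 2,3
solve → V1=-1.139+1.828j, V2=5.282+2.746j, V3=4.162+2.746j, V4=-0.5438-0.8535j
aux → i_V1=1.322-0.09575j

2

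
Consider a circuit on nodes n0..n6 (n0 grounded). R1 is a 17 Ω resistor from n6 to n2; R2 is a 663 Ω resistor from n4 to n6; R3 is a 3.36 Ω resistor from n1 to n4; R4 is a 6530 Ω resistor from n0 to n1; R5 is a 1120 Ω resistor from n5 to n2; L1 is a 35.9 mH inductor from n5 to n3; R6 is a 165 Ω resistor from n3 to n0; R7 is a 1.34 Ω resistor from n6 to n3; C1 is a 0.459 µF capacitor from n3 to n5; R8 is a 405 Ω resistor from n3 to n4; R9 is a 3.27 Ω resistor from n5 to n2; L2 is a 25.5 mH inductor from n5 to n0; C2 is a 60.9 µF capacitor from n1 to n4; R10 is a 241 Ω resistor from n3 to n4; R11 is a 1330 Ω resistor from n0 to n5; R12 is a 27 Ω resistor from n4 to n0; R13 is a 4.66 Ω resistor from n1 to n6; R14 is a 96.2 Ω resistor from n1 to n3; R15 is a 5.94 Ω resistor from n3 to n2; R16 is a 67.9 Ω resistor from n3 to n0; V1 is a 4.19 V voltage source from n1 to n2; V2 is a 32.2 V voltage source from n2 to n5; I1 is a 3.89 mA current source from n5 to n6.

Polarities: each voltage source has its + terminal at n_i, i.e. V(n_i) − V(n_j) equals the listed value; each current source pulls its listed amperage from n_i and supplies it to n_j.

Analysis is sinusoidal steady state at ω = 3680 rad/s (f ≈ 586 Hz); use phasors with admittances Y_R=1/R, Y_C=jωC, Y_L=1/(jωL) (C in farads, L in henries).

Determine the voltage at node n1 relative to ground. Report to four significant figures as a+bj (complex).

2.451-6.891j V

MNA unknowns: 6 node voltages V₁..V_6 plus 2 source currents (V1, V2)
R1: Y=0.05882+0.000j on G[6,2]
R2: Y=0.001508+0.000j on G[4,6]
R3: Y=0.2976+0.000j on G[1,4]
R4: Y=0.0001531+0.000j on G[0,1]
R5: Y=0.0008929+0.000j on G[5,2]
L1: Y=0.000-0.007569j on G[5,3]
R6: Y=0.006061+0.000j on G[3,0]
R7: Y=0.7463+0.000j on G[6,3]
C1: Y=0.000+0.001689j on G[3,5]
R8: Y=0.002469+0.000j on G[3,4]
R9: Y=0.3058+0.000j on G[5,2]
L2: Y=0.000-0.01066j on G[5,0]
C2: Y=0.000+0.2241j on G[1,4]
R10: Y=0.004149+0.000j on G[3,4]
R11: Y=0.0007519+0.000j on G[0,5]
R12: Y=0.03704+0.000j on G[4,0]
R13: Y=0.2146+0.000j on G[1,6]
R14: Y=0.01040+0.000j on G[1,3]
R15: Y=0.1684+0.000j on G[3,2]
R16: Y=0.01473+0.000j on G[3,0]
V1: row V1−V2=4.19, i_V1 at 1,2
V2: row V2−V5=32.2, i_V2 at 2,5
I1: z[5]−=0.00389, z[6]+=0.00389
solve → V1=2.451-6.891j, V2=-1.739-6.891j, V3=0.1478-6.034j, V4=2.579-6.210j, V5=-33.94-6.891j, V6=0.5306-6.263j
aux → i_V1=-0.5512+0.3757j, i_V2=-9.976+0.5569j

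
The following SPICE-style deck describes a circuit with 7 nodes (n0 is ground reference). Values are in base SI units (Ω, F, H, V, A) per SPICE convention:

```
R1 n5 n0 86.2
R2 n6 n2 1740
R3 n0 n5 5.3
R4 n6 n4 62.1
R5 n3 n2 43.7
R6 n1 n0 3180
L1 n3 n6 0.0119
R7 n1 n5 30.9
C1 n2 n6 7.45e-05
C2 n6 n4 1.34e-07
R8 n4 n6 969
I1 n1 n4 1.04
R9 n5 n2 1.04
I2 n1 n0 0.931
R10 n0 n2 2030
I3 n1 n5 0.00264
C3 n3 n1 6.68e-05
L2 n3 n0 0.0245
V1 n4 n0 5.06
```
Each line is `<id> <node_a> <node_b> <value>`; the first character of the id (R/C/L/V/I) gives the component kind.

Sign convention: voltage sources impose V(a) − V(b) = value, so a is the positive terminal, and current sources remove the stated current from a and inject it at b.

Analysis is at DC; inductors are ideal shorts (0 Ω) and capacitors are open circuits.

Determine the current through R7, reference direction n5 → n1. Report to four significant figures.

1.952 A

Element admittances at DC:
  Y(R1) = 0.01160 S between n5,n0
  Y(R2) = 0.0005747 S between n6,n2
  Y(R3) = 0.1887 S between n0,n5
  Y(R4) = 0.01610 S between n6,n4
  Y(R5) = 0.02288 S between n3,n2
  Y(R6) = 0.0003145 S between n1,n0
  L1: short n3↔n6 (DC inductor)
  Y(R7) = 0.03236 S between n1,n5
  Y(C1) = 0.000 S between n2,n6
  Y(C2) = 0.000 S between n6,n4
  Y(R8) = 0.001032 S between n4,n6
  I1: injects 1.04 A into n4 (from n1)
  Y(R9) = 0.9615 S between n5,n2
  I2: injects 0.931 A into n0 (from n1)
  Y(R10) = 0.0004926 S between n0,n2
  I3: injects 0.00264 A into n5 (from n1)
  Y(C3) = 0.000 S between n3,n1
  L2: short n3↔n0 (DC inductor)
  V1: constraint V(n4)−V(n0) = 5.06
Assemble and solve the 9×9 MNA system:
  V(n1)=-69.03  V(n2)=-8.504  V(n3)=0.000  V(n4)=5.060  V(n5)=-8.716  V(n6)=0.000
  i(L1)=-0.08182  i(L2)=-0.1128  i(V1)=0.9533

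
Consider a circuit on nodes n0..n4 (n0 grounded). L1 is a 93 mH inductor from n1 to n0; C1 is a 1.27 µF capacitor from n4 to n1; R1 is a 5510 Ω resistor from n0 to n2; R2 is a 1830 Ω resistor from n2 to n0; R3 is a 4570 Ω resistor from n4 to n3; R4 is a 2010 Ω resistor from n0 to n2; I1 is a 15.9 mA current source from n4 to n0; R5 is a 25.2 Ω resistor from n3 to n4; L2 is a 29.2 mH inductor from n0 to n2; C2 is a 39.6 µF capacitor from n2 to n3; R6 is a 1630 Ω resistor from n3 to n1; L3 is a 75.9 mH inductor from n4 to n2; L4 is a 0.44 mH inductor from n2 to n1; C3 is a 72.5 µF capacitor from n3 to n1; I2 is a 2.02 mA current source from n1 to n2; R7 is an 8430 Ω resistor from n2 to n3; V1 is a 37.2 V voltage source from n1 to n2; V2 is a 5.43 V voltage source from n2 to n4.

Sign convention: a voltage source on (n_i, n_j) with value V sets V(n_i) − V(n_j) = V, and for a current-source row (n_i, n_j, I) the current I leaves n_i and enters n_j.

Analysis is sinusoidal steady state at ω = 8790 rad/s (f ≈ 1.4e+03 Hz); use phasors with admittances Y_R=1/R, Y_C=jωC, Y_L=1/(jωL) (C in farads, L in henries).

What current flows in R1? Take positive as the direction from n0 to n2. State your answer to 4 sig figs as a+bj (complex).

Element admittances at ω=8790 rad/s:
  Y(L1) = 0.000-0.001223j S between n1,n0
  Y(C1) = 0.000+0.01116j S between n4,n1
  Y(R1) = 0.0001815+0.000j S between n0,n2
  Y(R2) = 0.0005464+0.000j S between n2,n0
  Y(R3) = 0.0002188+0.000j S between n4,n3
  Y(R4) = 0.0004975+0.000j S between n0,n2
  I1: injects 0.0159 A into n0 (from n4)
  Y(R5) = 0.03968+0.000j S between n3,n4
  Y(L2) = 0.000-0.003896j S between n0,n2
  Y(C2) = 0.000+0.3481j S between n2,n3
  Y(R6) = 0.0006135+0.000j S between n3,n1
  Y(L3) = 0.000-0.001499j S between n4,n2
  Y(L4) = 0.000-0.2586j S between n2,n1
  Y(C3) = 0.000+0.6373j S between n3,n1
  I2: injects 0.00202 A into n2 (from n1)
  Y(R7) = 0.0001186+0.000j S between n2,n3
  V1: constraint V(n1)−V(n2) = 37.2
  V2: constraint V(n2)−V(n4) = 5.43
Assemble and solve the 6×6 MNA system:
  V(n1)=28.09-0.9250j  V(n2)=-9.110-0.9250j  V(n3)=14.90+0.2618j  V(n4)=-14.54-0.9250j
  i(V1)=-0.7653+0.7719j  i(V2)=-1.159-0.5151j

0.001653+0.0001679j A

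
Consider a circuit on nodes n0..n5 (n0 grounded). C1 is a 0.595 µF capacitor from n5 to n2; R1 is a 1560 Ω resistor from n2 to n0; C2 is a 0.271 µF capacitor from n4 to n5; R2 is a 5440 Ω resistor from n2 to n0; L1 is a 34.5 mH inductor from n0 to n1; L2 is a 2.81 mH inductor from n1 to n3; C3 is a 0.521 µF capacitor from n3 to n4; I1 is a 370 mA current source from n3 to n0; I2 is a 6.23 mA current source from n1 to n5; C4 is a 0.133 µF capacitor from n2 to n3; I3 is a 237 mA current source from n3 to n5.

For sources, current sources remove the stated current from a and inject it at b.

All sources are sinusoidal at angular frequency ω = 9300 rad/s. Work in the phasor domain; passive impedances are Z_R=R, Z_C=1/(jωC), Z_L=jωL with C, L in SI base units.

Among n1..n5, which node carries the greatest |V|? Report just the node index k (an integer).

5

MNA unknowns: 5 node voltages V₁..V_5
C1: Y=0.000+0.005534j on G[5,2]
R1: Y=0.0006410+0.000j on G[2,0]
C2: Y=0.000+0.002520j on G[4,5]
R2: Y=0.0001838+0.000j on G[2,0]
L1: Y=0.000-0.003117j on G[0,1]
L2: Y=0.000-0.03827j on G[1,3]
C3: Y=0.000+0.004845j on G[3,4]
I1: z[3]−=0.37, z[0]+=0.37
I2: z[1]−=0.00623, z[5]+=0.00623
C4: Y=0.000+0.001237j on G[2,3]
I3: z[3]−=0.237, z[5]+=0.237
solve → V1=-53.55-121.0j, V2=8.514-202.3j, V3=-57.91-130.7j, V4=-40.42-161.1j, V5=-6.800-219.6j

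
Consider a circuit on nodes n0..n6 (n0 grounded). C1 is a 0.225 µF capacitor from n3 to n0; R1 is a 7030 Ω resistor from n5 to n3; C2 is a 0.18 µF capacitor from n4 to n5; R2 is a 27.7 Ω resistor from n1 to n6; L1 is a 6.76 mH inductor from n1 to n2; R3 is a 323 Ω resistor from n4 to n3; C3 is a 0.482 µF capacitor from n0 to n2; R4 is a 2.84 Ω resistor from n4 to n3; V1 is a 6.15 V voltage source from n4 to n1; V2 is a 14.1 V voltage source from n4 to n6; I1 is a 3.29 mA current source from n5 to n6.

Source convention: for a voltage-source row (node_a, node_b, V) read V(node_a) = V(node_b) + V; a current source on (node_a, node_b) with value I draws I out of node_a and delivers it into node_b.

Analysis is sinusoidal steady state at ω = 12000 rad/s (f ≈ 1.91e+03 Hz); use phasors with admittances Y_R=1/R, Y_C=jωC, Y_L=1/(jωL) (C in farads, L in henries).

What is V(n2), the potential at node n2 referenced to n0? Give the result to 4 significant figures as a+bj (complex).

MNA unknowns: 6 node voltages V₁..V_6 plus 2 source currents (V1, V2)
C1: Y=0.000+0.002700j on G[3,0]
R1: Y=0.0001422+0.000j on G[5,3]
C2: Y=0.000+0.002160j on G[4,5]
R2: Y=0.03610+0.000j on G[1,6]
L1: Y=0.000-0.01233j on G[1,2]
R3: Y=0.003096+0.000j on G[4,3]
C3: Y=0.000+0.005784j on G[0,2]
R4: Y=0.3521+0.000j on G[4,3]
V1: row V4−V1=6.15, i_V1 at 4,1
V2: row V4−V6=14.1, i_V2 at 4,6
I1: z[5]−=0.00329, z[6]+=0.00329
solve → V1=-1.221+0.007316j, V2=-2.301+0.01378j, V3=4.929-0.02952j, V4=4.929+0.007316j, V5=4.827+1.524j, V6=-9.171+0.007316j
aux → i_V1=0.2869-0.01331j, i_V2=-0.2903+0.000j

-2.301+0.01378j V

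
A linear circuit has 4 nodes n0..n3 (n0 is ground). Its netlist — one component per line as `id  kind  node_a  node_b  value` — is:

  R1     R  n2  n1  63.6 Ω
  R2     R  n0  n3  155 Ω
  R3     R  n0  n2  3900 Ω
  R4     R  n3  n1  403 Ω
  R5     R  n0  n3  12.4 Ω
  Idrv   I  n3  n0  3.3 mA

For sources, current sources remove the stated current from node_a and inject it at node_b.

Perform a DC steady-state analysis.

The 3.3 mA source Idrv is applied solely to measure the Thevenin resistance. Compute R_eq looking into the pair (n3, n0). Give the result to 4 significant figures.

Element admittances at DC:
  Y(R1) = 0.01572 S between n2,n1
  Y(R2) = 0.006452 S between n0,n3
  Y(R3) = 0.0002564 S between n0,n2
  Y(R4) = 0.002481 S between n3,n1
  Y(R5) = 0.08065 S between n0,n3
  Idrv: injects 0.0033 A into n0 (from n3)
Assemble and solve the 3×3 MNA system:
  V(n1)=-0.03430  V(n2)=-0.03375  V(n3)=-0.03779

R_eq = 11.45 Ω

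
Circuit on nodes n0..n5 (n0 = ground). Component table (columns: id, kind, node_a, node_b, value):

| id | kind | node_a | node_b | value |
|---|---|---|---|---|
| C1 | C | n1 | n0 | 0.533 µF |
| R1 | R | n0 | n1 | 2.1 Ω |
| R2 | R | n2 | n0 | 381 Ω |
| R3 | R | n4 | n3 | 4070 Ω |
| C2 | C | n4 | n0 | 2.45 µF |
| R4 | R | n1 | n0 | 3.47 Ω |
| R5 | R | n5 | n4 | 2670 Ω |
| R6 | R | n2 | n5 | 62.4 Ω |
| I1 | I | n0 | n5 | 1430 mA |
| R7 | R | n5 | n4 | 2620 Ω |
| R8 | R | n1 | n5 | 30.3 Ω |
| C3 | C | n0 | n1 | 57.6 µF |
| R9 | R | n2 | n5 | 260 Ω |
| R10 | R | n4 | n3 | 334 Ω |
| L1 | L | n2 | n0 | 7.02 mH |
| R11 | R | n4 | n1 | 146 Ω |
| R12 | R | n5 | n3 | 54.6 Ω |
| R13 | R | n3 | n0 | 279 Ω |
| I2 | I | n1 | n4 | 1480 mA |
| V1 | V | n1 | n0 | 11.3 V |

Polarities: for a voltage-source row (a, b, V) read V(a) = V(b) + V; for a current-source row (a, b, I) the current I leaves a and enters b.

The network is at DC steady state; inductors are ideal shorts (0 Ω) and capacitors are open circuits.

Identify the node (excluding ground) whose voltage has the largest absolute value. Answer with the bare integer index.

Element admittances at DC:
  Y(C1) = 0.000 S between n1,n0
  Y(R1) = 0.4762 S between n0,n1
  Y(R2) = 0.002625 S between n2,n0
  Y(R3) = 0.0002457 S between n4,n3
  Y(C2) = 0.000 S between n4,n0
  Y(R4) = 0.2882 S between n1,n0
  Y(R5) = 0.0003745 S between n5,n4
  Y(R6) = 0.01603 S between n2,n5
  I1: injects 1.43 A into n5 (from n0)
  Y(R7) = 0.0003817 S between n5,n4
  Y(R8) = 0.03300 S between n1,n5
  Y(C3) = 0.000 S between n0,n1
  Y(R9) = 0.003846 S between n2,n5
  Y(R10) = 0.002994 S between n4,n3
  L1: short n2↔n0 (DC inductor)
  Y(R11) = 0.006849 S between n4,n1
  Y(R12) = 0.01832 S between n5,n3
  Y(R13) = 0.003584 S between n3,n0
  I2: injects 1.48 A into n4 (from n1)
  V1: constraint V(n1)−V(n0) = 11.3
Assemble and solve the 7×7 MNA system:
  V(n1)=11.30  V(n2)=0.000  V(n3)=49.42  V(n4)=161.1  V(n5)=39.33
  i(L1)=0.7816  i(V1)=-8.166

4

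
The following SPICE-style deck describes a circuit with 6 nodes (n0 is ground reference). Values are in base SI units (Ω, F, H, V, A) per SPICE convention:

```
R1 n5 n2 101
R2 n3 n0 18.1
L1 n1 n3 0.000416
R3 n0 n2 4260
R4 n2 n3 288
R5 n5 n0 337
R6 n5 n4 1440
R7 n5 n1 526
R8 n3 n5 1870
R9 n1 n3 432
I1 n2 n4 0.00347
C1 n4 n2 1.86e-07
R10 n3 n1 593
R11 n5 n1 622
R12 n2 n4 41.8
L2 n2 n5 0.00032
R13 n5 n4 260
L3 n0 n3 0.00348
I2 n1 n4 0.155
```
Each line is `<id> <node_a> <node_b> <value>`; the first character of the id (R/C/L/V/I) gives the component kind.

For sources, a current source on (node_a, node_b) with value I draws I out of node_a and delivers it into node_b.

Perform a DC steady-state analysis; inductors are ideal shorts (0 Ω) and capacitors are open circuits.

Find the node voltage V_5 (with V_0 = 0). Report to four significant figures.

Element admittances at DC:
  Y(R1) = 0.009901 S between n5,n2
  Y(R2) = 0.05525 S between n3,n0
  L1: short n1↔n3 (DC inductor)
  Y(R3) = 0.0002347 S between n0,n2
  Y(R4) = 0.003472 S between n2,n3
  Y(R5) = 0.002967 S between n5,n0
  Y(R6) = 0.0006944 S between n5,n4
  Y(R7) = 0.001901 S between n5,n1
  Y(R8) = 0.0005348 S between n3,n5
  Y(R9) = 0.002315 S between n1,n3
  I1: injects 0.00347 A into n4 (from n2)
  Y(C1) = 0.000 S between n4,n2
  Y(R10) = 0.001686 S between n3,n1
  Y(R11) = 0.001608 S between n5,n1
  Y(R12) = 0.02392 S between n2,n4
  L2: short n2↔n5 (DC inductor)
  Y(R13) = 0.003846 S between n5,n4
  L3: short n0↔n3 (DC inductor)
  I2: injects 0.155 A into n4 (from n1)
Assemble and solve the 8×8 MNA system:
  V(n1)=0.000  V(n2)=14.46  V(n3)=0.000  V(n4)=20.03  V(n5)=14.46
  i(L1)=-0.1043  i(L2)=0.07611  i(L3)=0.04631

14.46 V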